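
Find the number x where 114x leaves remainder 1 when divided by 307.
272

gcd(114, 307) = 1, so the inverse exists.
Extended Euclidean algorithm on (307, 114):
307 = 2 × 114 + 79  ⟹  79 = (1)·307 + (-2)·114
114 = 1 × 79 + 35  ⟹  35 = (-1)·307 + (3)·114
79 = 2 × 35 + 9  ⟹  9 = (3)·307 + (-8)·114
35 = 3 × 9 + 8  ⟹  8 = (-10)·307 + (27)·114
9 = 1 × 8 + 1  ⟹  1 = (13)·307 + (-35)·114
So (-35)·114 ≡ 1 (mod 307), i.e. 114^(-1) ≡ -35 ≡ 272 (mod 307).
Check: 114 × 272 = 31008 ≡ 1 (mod 307)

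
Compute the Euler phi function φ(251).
250

251 = 251
φ(n) = n × ∏(1 - 1/p) for each prime p dividing n
φ(251) = 251 × (1 - 1/251) = 250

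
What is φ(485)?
384

485 = 5 × 97
φ(n) = n × ∏(1 - 1/p) for each prime p dividing n
φ(485) = 485 × (1 - 1/5) × (1 - 1/97) = 384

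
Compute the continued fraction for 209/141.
[1; 2, 13, 1, 1, 2]

Euclidean algorithm steps:
209 = 1 × 141 + 68
141 = 2 × 68 + 5
68 = 13 × 5 + 3
5 = 1 × 3 + 2
3 = 1 × 2 + 1
2 = 2 × 1 + 0
Continued fraction: [1; 2, 13, 1, 1, 2]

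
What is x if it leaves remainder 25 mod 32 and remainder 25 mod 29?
25

Using Chinese Remainder Theorem:
M = 32 × 29 = 928
M1 = 29, M2 = 32
y1 = 29^(-1) mod 32 = 21
y2 = 32^(-1) mod 29 = 10
x = (25×29×21 + 25×32×10) mod 928 = 25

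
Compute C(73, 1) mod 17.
5

Using Lucas' theorem:
Write n=73 and k=1 in base 17:
n in base 17: [4, 5]
k in base 17: [0, 1]
C(73,1) mod 17 = ∏ C(n_i, k_i) mod 17
Digit binomials (mod 17): C(4,0) = 1; C(5,1) = 5
Product: 1 × 5 = 5 ≡ 5 (mod 17)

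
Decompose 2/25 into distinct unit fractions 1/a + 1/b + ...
1/13 + 1/325

Greedy algorithm:
2/25: ceiling(25/2) = 13, use 1/13
1/325: ceiling(325/1) = 325, use 1/325
Result: 2/25 = 1/13 + 1/325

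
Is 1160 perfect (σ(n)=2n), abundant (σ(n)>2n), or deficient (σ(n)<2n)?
abundant

Proper divisors of 1160: sum = 1 + 2 + 4 + 5 + 8 + 10 + 20 + 29 + 40 + 58 + 116 + 145 + 232 + 290 + 580 = 1540
Since 1540 > 1160, 1160 is abundant.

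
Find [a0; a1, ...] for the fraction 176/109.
[1; 1, 1, 1, 1, 2, 8]

Euclidean algorithm steps:
176 = 1 × 109 + 67
109 = 1 × 67 + 42
67 = 1 × 42 + 25
42 = 1 × 25 + 17
25 = 1 × 17 + 8
17 = 2 × 8 + 1
8 = 8 × 1 + 0
Continued fraction: [1; 1, 1, 1, 1, 2, 8]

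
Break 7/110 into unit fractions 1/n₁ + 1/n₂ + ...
1/16 + 1/880

Greedy algorithm:
7/110: ceiling(110/7) = 16, use 1/16
1/880: ceiling(880/1) = 880, use 1/880
Result: 7/110 = 1/16 + 1/880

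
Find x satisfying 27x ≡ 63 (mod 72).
x ≡ 5 (mod 8)

gcd(27, 72) = 9, which divides 63, so solutions exist.
Divide through by 9: 3x ≡ 7 (mod 8).
Find 3^(-1) mod 8 by the extended Euclidean algorithm:
8 = 2 × 3 + 2  ⟹  2 = (1)·8 + (-2)·3
3 = 1 × 2 + 1  ⟹  1 = (-1)·8 + (3)·3
So (3)·3 ≡ 1 (mod 8), i.e. 3^(-1) ≡ 3 (mod 8).
x ≡ 3 × 7 = 21 ≡ 5 (mod 8).
Check: 27 × 5 = 135 ≡ 63 (mod 72).
x ≡ 5 (mod 8), giving 9 solutions mod 72.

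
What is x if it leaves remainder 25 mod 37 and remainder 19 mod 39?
136

Using Chinese Remainder Theorem:
M = 37 × 39 = 1443
M1 = 39, M2 = 37
y1 = 39^(-1) mod 37 = 19
y2 = 37^(-1) mod 39 = 19
x = (25×39×19 + 19×37×19) mod 1443 = 136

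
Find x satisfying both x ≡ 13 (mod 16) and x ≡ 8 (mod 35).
253

Using Chinese Remainder Theorem:
M = 16 × 35 = 560
M1 = 35, M2 = 16
y1 = 35^(-1) mod 16 = 11
y2 = 16^(-1) mod 35 = 11
x = (13×35×11 + 8×16×11) mod 560 = 253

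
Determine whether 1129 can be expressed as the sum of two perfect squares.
20² + 27² (a=20, b=27)

Factorization: 1129 = 1129
By Fermat: n is sum of two squares iff every prime p ≡ 3 (mod 4) appears to even power.
All primes ≡ 3 (mod 4) appear to even power.
Search a = 0, 1, 2, … for 1129 - a² a perfect square: first hit at a = 20: 1129 - 400 = 729 = 27².
1129 = 20² + 27² = 400 + 729 ✓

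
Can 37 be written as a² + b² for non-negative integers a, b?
1² + 6² (a=1, b=6)

Factorization: 37 = 37
By Fermat: n is sum of two squares iff every prime p ≡ 3 (mod 4) appears to even power.
All primes ≡ 3 (mod 4) appear to even power.
Search a = 0, 1, 2, … for 37 - a² a perfect square: first hit at a = 1: 37 - 1 = 36 = 6².
37 = 1² + 6² = 1 + 36 ✓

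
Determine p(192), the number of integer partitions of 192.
1987276856363

p(n) counts ways to write n as a sum of positive integers (order ignored).
Euler's pentagonal recurrence: p(k) = p(k-1) + p(k-2) - p(k-5) - p(k-7) + p(k-12) + p(k-15) - ... (offsets j(3j∓1)/2, signs ++--, p(0)=1, p(<0)=0).
DP table for k = 0..191: p(0)=1, p(1)=1, p(2)=2, p(3)=3, p(4)=5, p(5)=7, p(6)=11, p(7)=15, p(8)=22, p(9)=30, p(10)=42, p(11)=56, p(12)=77, p(13)=101, p(14)=135, p(15)=176, p(16)=231, p(17)=297, p(18)=385, p(19)=490, p(20)=627, p(21)=792, p(22)=1002, p(23)=1255, p(24)=1575, p(25)=1958, p(26)=2436, p(27)=3010, p(28)=3718, p(29)=4565, p(30)=5604, p(31)=6842, p(32)=8349, p(33)=10143, p(34)=12310, p(35)=14883, p(36)=17977, p(37)=21637, p(38)=26015, p(39)=31185, p(40)=37338, p(41)=44583, p(42)=53174, p(43)=63261, p(44)=75175, p(45)=89134, p(46)=105558, p(47)=124754, p(48)=147273, p(49)=173525, p(50)=204226, p(51)=239943, p(52)=281589, p(53)=329931, p(54)=386155, p(55)=451276, p(56)=526823, p(57)=614154, p(58)=715220, p(59)=831820, p(60)=966467, p(61)=1121505, p(62)=1300156, p(63)=1505499, p(64)=1741630, p(65)=2012558, p(66)=2323520, p(67)=2679689, p(68)=3087735, p(69)=3554345, p(70)=4087968, p(71)=4697205, p(72)=5392783, p(73)=6185689, p(74)=7089500, p(75)=8118264, p(76)=9289091, p(77)=10619863, p(78)=12132164, p(79)=13848650, p(80)=15796476, p(81)=18004327, p(82)=20506255, p(83)=23338469, p(84)=26543660, p(85)=30167357, p(86)=34262962, p(87)=38887673, p(88)=44108109, p(89)=49995925, p(90)=56634173, p(91)=64112359, p(92)=72533807, p(93)=82010177, p(94)=92669720, p(95)=104651419, p(96)=118114304, p(97)=133230930, p(98)=150198136, p(99)=169229875, p(100)=190569292, p(101)=214481126, p(102)=241265379, p(103)=271248950, p(104)=304801365, p(105)=342325709, p(106)=384276336, p(107)=431149389, p(108)=483502844, p(109)=541946240, p(110)=607163746, p(111)=679903203, p(112)=761002156, p(113)=851376628, p(114)=952050665, p(115)=1064144451, p(116)=1188908248, p(117)=1327710076, p(118)=1482074143, p(119)=1653668665, p(120)=1844349560, p(121)=2056148051, p(122)=2291320912, p(123)=2552338241, p(124)=2841940500, p(125)=3163127352, p(126)=3519222692, p(127)=3913864295, p(128)=4351078600, p(129)=4835271870, p(130)=5371315400, p(131)=5964539504, p(132)=6620830889, p(133)=7346629512, p(134)=8149040695, p(135)=9035836076, p(136)=10015581680, p(137)=11097645016, p(138)=12292341831, p(139)=13610949895, p(140)=15065878135, p(141)=16670689208, p(142)=18440293320, p(143)=20390982757, p(144)=22540654445, p(145)=24908858009, p(146)=27517052599, p(147)=30388671978, p(148)=33549419497, p(149)=37027355200, p(150)=40853235313, p(151)=45060624582, p(152)=49686288421, p(153)=54770336324, p(154)=60356673280, p(155)=66493182097, p(156)=73232243759, p(157)=80630964769, p(158)=88751778802, p(159)=97662728555, p(160)=107438159466, p(161)=118159068427, p(162)=129913904637, p(163)=142798995930, p(164)=156919475295, p(165)=172389800255, p(166)=189334822579, p(167)=207890420102, p(168)=228204732751, p(169)=250438925115, p(170)=274768617130, p(171)=301384802048, p(172)=330495499613, p(173)=362326859895, p(174)=397125074750, p(175)=435157697830, p(176)=476715857290, p(177)=522115831195, p(178)=571701605655, p(179)=625846753120, p(180)=684957390936, p(181)=749474411781, p(182)=819876908323, p(183)=896684817527, p(184)=980462880430, p(185)=1071823774337, p(186)=1171432692373, p(187)=1280011042268, p(188)=1398341745571, p(189)=1527273599625, p(190)=1667727404093, p(191)=1820701100652.
Final step: p(192) = p(191) + p(190) - p(187) - p(185) + p(180) + p(177) - p(170) - p(166) + p(157) + p(152) - p(141) - p(135) + p(122) + p(115) - p(100) - p(92) + p(75) + p(66) - p(47) - p(37) + p(16) + p(5)
= 1820701100652 + 1667727404093 - 1280011042268 - 1071823774337 + 684957390936 + 522115831195 - 274768617130 - 189334822579 + 80630964769 + 49686288421 - 16670689208 - 9035836076 + 2291320912 + 1064144451 - 190569292 - 72533807 + 8118264 + 2323520 - 124754 - 21637 + 231 + 7
= 1987276856363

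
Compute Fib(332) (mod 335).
289

Matrix identity: Q^n = [[F_(n+1), F_n], [F_n, F_(n-1)]] with Q = [[1,1],[1,0]].
n = 332 = 101001100₂. Square-and-multiply, entries mod 335:
Q^1 = [[1,1],[1,0]]
Q^2 = (Q^1)² = [[2,1],[1,1]]
Q^5 = (Q^2)²·Q = [[8,5],[5,3]]
Q^10 = (Q^5)² = [[89,55],[55,34]]
Q^20 = (Q^10)² = [[226,65],[65,161]]
Q^41 = (Q^20)²·Q = [[56,26],[26,30]]
Q^83 = (Q^41)²·Q = [[18,127],[127,226]]
Q^166 = (Q^83)² = [[38,168],[168,205]]
Q^332 = (Q^166)² = [[188,289],[289,234]]
F_332 mod 335 = Q^332[0][1] = 289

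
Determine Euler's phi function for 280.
96

280 = 2^3 × 5 × 7
φ(n) = n × ∏(1 - 1/p) for each prime p dividing n
φ(280) = 280 × (1 - 1/2) × (1 - 1/5) × (1 - 1/7) = 96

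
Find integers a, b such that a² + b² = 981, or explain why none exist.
9² + 30² (a=9, b=30)

Factorization: 981 = 3^2 × 109
By Fermat: n is sum of two squares iff every prime p ≡ 3 (mod 4) appears to even power.
All primes ≡ 3 (mod 4) appear to even power.
Search a = 0, 1, 2, … for 981 - a² a perfect square: first hit at a = 9: 981 - 81 = 900 = 30².
981 = 9² + 30² = 81 + 900 ✓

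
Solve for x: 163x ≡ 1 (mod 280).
67

gcd(163, 280) = 1, so the inverse exists.
Extended Euclidean algorithm on (280, 163):
280 = 1 × 163 + 117  ⟹  117 = (1)·280 + (-1)·163
163 = 1 × 117 + 46  ⟹  46 = (-1)·280 + (2)·163
117 = 2 × 46 + 25  ⟹  25 = (3)·280 + (-5)·163
46 = 1 × 25 + 21  ⟹  21 = (-4)·280 + (7)·163
25 = 1 × 21 + 4  ⟹  4 = (7)·280 + (-12)·163
21 = 5 × 4 + 1  ⟹  1 = (-39)·280 + (67)·163
So (67)·163 ≡ 1 (mod 280), i.e. 163^(-1) ≡ 67 (mod 280).
Check: 163 × 67 = 10921 ≡ 1 (mod 280)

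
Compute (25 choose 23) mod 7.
6

Using Lucas' theorem:
Write n=25 and k=23 in base 7:
n in base 7: [3, 4]
k in base 7: [3, 2]
C(25,23) mod 7 = ∏ C(n_i, k_i) mod 7
Digit binomials (mod 7): C(3,3) = 1; C(4,2) = 6
Product: 1 × 6 = 6 ≡ 6 (mod 7)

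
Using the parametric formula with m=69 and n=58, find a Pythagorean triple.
(1397, 8004, 8125)

Euclid's formula: a = m² - n², b = 2mn, c = m² + n²
m = 69, n = 58
a = 69² - 58² = 4761 - 3364 = 1397
b = 2 × 69 × 58 = 8004
c = 69² + 58² = 4761 + 3364 = 8125
Verification: 1397² + 8004² = 1951609 + 64064016 = 66015625 = 8125² ✓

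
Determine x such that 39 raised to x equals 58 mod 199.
88

Baby-step giant-step with step n = ⌈√199⌉ = 15.
Baby steps 39^j mod 199 (j:value) for j=0..14: 0:1, 1:39, 2:128, 3:17, 4:66, 5:186, 6:90, 7:127, 8:177, 9:137, 10:169, 11:24, 12:140, 13:87, 14:10.
Giant-step multiplier: 39^(-15) ≡ 39^(198-15) = 39^183 ≡ 174 (mod 199).
Giant steps γ_i = 58·174^i mod 199: γ_0=58, γ_1=142, γ_2=32, γ_3=195, γ_4=100, γ_5=87 (in table at j=13).
x = i·n + j = 5·15 + 13 = 88.
Check: 39^88 ≡ 58 (mod 199).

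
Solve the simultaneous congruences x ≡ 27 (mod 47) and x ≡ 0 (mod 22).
638

Using Chinese Remainder Theorem:
M = 47 × 22 = 1034
M1 = 22, M2 = 47
y1 = 22^(-1) mod 47 = 15
y2 = 47^(-1) mod 22 = 15
x = (27×22×15 + 0×47×15) mod 1034 = 638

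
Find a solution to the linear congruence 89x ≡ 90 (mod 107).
x ≡ 102 (mod 107)

gcd(89, 107) = 1, which divides 90, so solutions exist.
Find 89^(-1) mod 107 by the extended Euclidean algorithm:
107 = 1 × 89 + 18  ⟹  18 = (1)·107 + (-1)·89
89 = 4 × 18 + 17  ⟹  17 = (-4)·107 + (5)·89
18 = 1 × 17 + 1  ⟹  1 = (5)·107 + (-6)·89
So (-6)·89 ≡ 1 (mod 107), i.e. 89^(-1) ≡ -6 ≡ 101 (mod 107).
x ≡ 101 × 90 = 9090 ≡ 102 (mod 107).
Check: 89 × 102 = 9078 ≡ 90 (mod 107).
Unique solution: x ≡ 102 (mod 107)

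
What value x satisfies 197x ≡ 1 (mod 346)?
137

gcd(197, 346) = 1, so the inverse exists.
Extended Euclidean algorithm on (346, 197):
346 = 1 × 197 + 149  ⟹  149 = (1)·346 + (-1)·197
197 = 1 × 149 + 48  ⟹  48 = (-1)·346 + (2)·197
149 = 3 × 48 + 5  ⟹  5 = (4)·346 + (-7)·197
48 = 9 × 5 + 3  ⟹  3 = (-37)·346 + (65)·197
5 = 1 × 3 + 2  ⟹  2 = (41)·346 + (-72)·197
3 = 1 × 2 + 1  ⟹  1 = (-78)·346 + (137)·197
So (137)·197 ≡ 1 (mod 346), i.e. 197^(-1) ≡ 137 (mod 346).
Check: 197 × 137 = 26989 ≡ 1 (mod 346)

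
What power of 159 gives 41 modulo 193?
119

Baby-step giant-step with step n = ⌈√193⌉ = 14.
Baby steps 159^j mod 193 (j:value) for j=0..13: 0:1, 1:159, 2:191, 3:68, 4:4, 5:57, 6:185, 7:79, 8:16, 9:35, 10:161, 11:123, 12:64, 13:140.
Giant-step multiplier: 159^(-14) ≡ 159^(192-14) = 159^178 ≡ 98 (mod 193).
Giant steps γ_i = 41·98^i mod 193: γ_0=41, γ_1=158, γ_2=44, γ_3=66, γ_4=99, γ_5=52, γ_6=78, γ_7=117, γ_8=79 (in table at j=7).
x = i·n + j = 8·14 + 7 = 119.
Check: 159^119 ≡ 41 (mod 193).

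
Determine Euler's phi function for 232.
112

232 = 2^3 × 29
φ(n) = n × ∏(1 - 1/p) for each prime p dividing n
φ(232) = 232 × (1 - 1/2) × (1 - 1/29) = 112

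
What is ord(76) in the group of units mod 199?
66

199 is prime, so ord(76) divides φ(199) = 198.
Divisors of 198: 1, 2, 3, 6, 9, 11, 18, 22, 33, 66, 99, 198.
Repeated squaring: 76^1 ≡ 76, 76^2 ≡ 5, 76^4 ≡ 25, 76^8 ≡ 28, 76^16 ≡ 187, 76^32 ≡ 144, 76^64 ≡ 40, 76^128 ≡ 8 (mod 199).
Test 76^d mod 199 for each divisor d in increasing order:
76^1 ≡ 76
76^2 ≡ 5
76^3 = 76^2·76^1 ≡ 181
76^6 = 76^4·76^2 ≡ 125
76^9 = 76^8·76^1 ≡ 138
76^11 = 76^8·76^2·76^1 ≡ 93
76^18 = 76^16·76^2 ≡ 139
76^22 = 76^16·76^4·76^2 ≡ 92
76^33 = 76^32·76^1 ≡ 198
76^66 = 76^64·76^2 ≡ 1  ← first divisor giving 1
The order is 66.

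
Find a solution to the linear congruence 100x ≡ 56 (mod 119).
x ≡ 91 (mod 119)

gcd(100, 119) = 1, which divides 56, so solutions exist.
Find 100^(-1) mod 119 by the extended Euclidean algorithm:
119 = 1 × 100 + 19  ⟹  19 = (1)·119 + (-1)·100
100 = 5 × 19 + 5  ⟹  5 = (-5)·119 + (6)·100
19 = 3 × 5 + 4  ⟹  4 = (16)·119 + (-19)·100
5 = 1 × 4 + 1  ⟹  1 = (-21)·119 + (25)·100
So (25)·100 ≡ 1 (mod 119), i.e. 100^(-1) ≡ 25 (mod 119).
x ≡ 25 × 56 = 1400 ≡ 91 (mod 119).
Check: 100 × 91 = 9100 ≡ 56 (mod 119).
Unique solution: x ≡ 91 (mod 119)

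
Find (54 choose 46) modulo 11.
1

Using Lucas' theorem:
Write n=54 and k=46 in base 11:
n in base 11: [4, 10]
k in base 11: [4, 2]
C(54,46) mod 11 = ∏ C(n_i, k_i) mod 11
Digit binomials (mod 11): C(4,4) = 1; C(10,2) = 45 ≡ 1
Product: 1 × 1 = 1 ≡ 1 (mod 11)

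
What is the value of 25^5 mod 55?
45

Repeated squaring. Binary of 5 = 101.
25^1 ≡ 25 (mod 55); 25^2 ≡ 20 (mod 55); 25^4 ≡ 15 (mod 55)
25^5 = 25^1 × 25^4 ≡ 45 (mod 55)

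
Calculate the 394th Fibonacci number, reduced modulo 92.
55

Matrix identity: Q^n = [[F_(n+1), F_n], [F_n, F_(n-1)]] with Q = [[1,1],[1,0]].
n = 394 = 110001010₂. Square-and-multiply, entries mod 92:
Q^1 = [[1,1],[1,0]]
Q^3 = (Q^1)²·Q = [[3,2],[2,1]]
Q^6 = (Q^3)² = [[13,8],[8,5]]
Q^12 = (Q^6)² = [[49,52],[52,89]]
Q^24 = (Q^12)² = [[45,0],[0,45]]
Q^49 = (Q^24)²·Q = [[1,1],[1,0]]
Q^98 = (Q^49)² = [[2,1],[1,1]]
Q^197 = (Q^98)²·Q = [[8,5],[5,3]]
Q^394 = (Q^197)² = [[89,55],[55,34]]
F_394 mod 92 = Q^394[0][1] = 55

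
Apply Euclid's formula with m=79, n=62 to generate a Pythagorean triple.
(2397, 9796, 10085)

Euclid's formula: a = m² - n², b = 2mn, c = m² + n²
m = 79, n = 62
a = 79² - 62² = 6241 - 3844 = 2397
b = 2 × 79 × 62 = 9796
c = 79² + 62² = 6241 + 3844 = 10085
Verification: 2397² + 9796² = 5745609 + 95961616 = 101707225 = 10085² ✓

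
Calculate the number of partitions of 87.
38887673

p(n) counts ways to write n as a sum of positive integers (order ignored).
Euler's pentagonal recurrence: p(k) = p(k-1) + p(k-2) - p(k-5) - p(k-7) + p(k-12) + p(k-15) - ... (offsets j(3j∓1)/2, signs ++--, p(0)=1, p(<0)=0).
DP table for k = 0..86: p(0)=1, p(1)=1, p(2)=2, p(3)=3, p(4)=5, p(5)=7, p(6)=11, p(7)=15, p(8)=22, p(9)=30, p(10)=42, p(11)=56, p(12)=77, p(13)=101, p(14)=135, p(15)=176, p(16)=231, p(17)=297, p(18)=385, p(19)=490, p(20)=627, p(21)=792, p(22)=1002, p(23)=1255, p(24)=1575, p(25)=1958, p(26)=2436, p(27)=3010, p(28)=3718, p(29)=4565, p(30)=5604, p(31)=6842, p(32)=8349, p(33)=10143, p(34)=12310, p(35)=14883, p(36)=17977, p(37)=21637, p(38)=26015, p(39)=31185, p(40)=37338, p(41)=44583, p(42)=53174, p(43)=63261, p(44)=75175, p(45)=89134, p(46)=105558, p(47)=124754, p(48)=147273, p(49)=173525, p(50)=204226, p(51)=239943, p(52)=281589, p(53)=329931, p(54)=386155, p(55)=451276, p(56)=526823, p(57)=614154, p(58)=715220, p(59)=831820, p(60)=966467, p(61)=1121505, p(62)=1300156, p(63)=1505499, p(64)=1741630, p(65)=2012558, p(66)=2323520, p(67)=2679689, p(68)=3087735, p(69)=3554345, p(70)=4087968, p(71)=4697205, p(72)=5392783, p(73)=6185689, p(74)=7089500, p(75)=8118264, p(76)=9289091, p(77)=10619863, p(78)=12132164, p(79)=13848650, p(80)=15796476, p(81)=18004327, p(82)=20506255, p(83)=23338469, p(84)=26543660, p(85)=30167357, p(86)=34262962.
Final step: p(87) = p(86) + p(85) - p(82) - p(80) + p(75) + p(72) - p(65) - p(61) + p(52) + p(47) - p(36) - p(30) + p(17) + p(10)
= 34262962 + 30167357 - 20506255 - 15796476 + 8118264 + 5392783 - 2012558 - 1121505 + 281589 + 124754 - 17977 - 5604 + 297 + 42
= 38887673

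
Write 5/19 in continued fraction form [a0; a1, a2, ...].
[0; 3, 1, 4]

Euclidean algorithm steps:
5 = 0 × 19 + 5
19 = 3 × 5 + 4
5 = 1 × 4 + 1
4 = 4 × 1 + 0
Continued fraction: [0; 3, 1, 4]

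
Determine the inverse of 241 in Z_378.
229

gcd(241, 378) = 1, so the inverse exists.
Extended Euclidean algorithm on (378, 241):
378 = 1 × 241 + 137  ⟹  137 = (1)·378 + (-1)·241
241 = 1 × 137 + 104  ⟹  104 = (-1)·378 + (2)·241
137 = 1 × 104 + 33  ⟹  33 = (2)·378 + (-3)·241
104 = 3 × 33 + 5  ⟹  5 = (-7)·378 + (11)·241
33 = 6 × 5 + 3  ⟹  3 = (44)·378 + (-69)·241
5 = 1 × 3 + 2  ⟹  2 = (-51)·378 + (80)·241
3 = 1 × 2 + 1  ⟹  1 = (95)·378 + (-149)·241
So (-149)·241 ≡ 1 (mod 378), i.e. 241^(-1) ≡ -149 ≡ 229 (mod 378).
Check: 241 × 229 = 55189 ≡ 1 (mod 378)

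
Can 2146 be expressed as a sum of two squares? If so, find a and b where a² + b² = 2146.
11² + 45² (a=11, b=45)

Factorization: 2146 = 2 × 29 × 37
By Fermat: n is sum of two squares iff every prime p ≡ 3 (mod 4) appears to even power.
All primes ≡ 3 (mod 4) appear to even power.
Search a = 0, 1, 2, … for 2146 - a² a perfect square: first hit at a = 11: 2146 - 121 = 2025 = 45².
2146 = 11² + 45² = 121 + 2025 ✓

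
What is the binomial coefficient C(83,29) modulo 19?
0

Using Lucas' theorem:
Write n=83 and k=29 in base 19:
n in base 19: [4, 7]
k in base 19: [1, 10]
C(83,29) mod 19 = ∏ C(n_i, k_i) mod 19
Digit binomials (mod 19): C(4,1) = 4; C(7,10) = 0 (k_i > n_i)
Product: 4 × 0 = 0 ≡ 0 (mod 19)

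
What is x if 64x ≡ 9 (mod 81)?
x ≡ 9 (mod 81)

gcd(64, 81) = 1, which divides 9, so solutions exist.
Find 64^(-1) mod 81 by the extended Euclidean algorithm:
81 = 1 × 64 + 17  ⟹  17 = (1)·81 + (-1)·64
64 = 3 × 17 + 13  ⟹  13 = (-3)·81 + (4)·64
17 = 1 × 13 + 4  ⟹  4 = (4)·81 + (-5)·64
13 = 3 × 4 + 1  ⟹  1 = (-15)·81 + (19)·64
So (19)·64 ≡ 1 (mod 81), i.e. 64^(-1) ≡ 19 (mod 81).
x ≡ 19 × 9 = 171 ≡ 9 (mod 81).
Check: 64 × 9 = 576 ≡ 9 (mod 81).
Unique solution: x ≡ 9 (mod 81)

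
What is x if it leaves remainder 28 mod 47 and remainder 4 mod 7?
263

Using Chinese Remainder Theorem:
M = 47 × 7 = 329
M1 = 7, M2 = 47
y1 = 7^(-1) mod 47 = 27
y2 = 47^(-1) mod 7 = 3
x = (28×7×27 + 4×47×3) mod 329 = 263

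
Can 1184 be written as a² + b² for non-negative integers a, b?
20² + 28² (a=20, b=28)

Factorization: 1184 = 2^5 × 37
By Fermat: n is sum of two squares iff every prime p ≡ 3 (mod 4) appears to even power.
All primes ≡ 3 (mod 4) appear to even power.
Search a = 0, 1, 2, … for 1184 - a² a perfect square: first hit at a = 20: 1184 - 400 = 784 = 28².
1184 = 20² + 28² = 400 + 784 ✓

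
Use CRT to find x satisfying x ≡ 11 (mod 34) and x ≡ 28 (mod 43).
759

Using Chinese Remainder Theorem:
M = 34 × 43 = 1462
M1 = 43, M2 = 34
y1 = 43^(-1) mod 34 = 19
y2 = 34^(-1) mod 43 = 19
x = (11×43×19 + 28×34×19) mod 1462 = 759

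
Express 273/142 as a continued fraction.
[1; 1, 11, 1, 10]

Euclidean algorithm steps:
273 = 1 × 142 + 131
142 = 1 × 131 + 11
131 = 11 × 11 + 10
11 = 1 × 10 + 1
10 = 10 × 1 + 0
Continued fraction: [1; 1, 11, 1, 10]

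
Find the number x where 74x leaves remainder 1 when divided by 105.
44

gcd(74, 105) = 1, so the inverse exists.
Extended Euclidean algorithm on (105, 74):
105 = 1 × 74 + 31  ⟹  31 = (1)·105 + (-1)·74
74 = 2 × 31 + 12  ⟹  12 = (-2)·105 + (3)·74
31 = 2 × 12 + 7  ⟹  7 = (5)·105 + (-7)·74
12 = 1 × 7 + 5  ⟹  5 = (-7)·105 + (10)·74
7 = 1 × 5 + 2  ⟹  2 = (12)·105 + (-17)·74
5 = 2 × 2 + 1  ⟹  1 = (-31)·105 + (44)·74
So (44)·74 ≡ 1 (mod 105), i.e. 74^(-1) ≡ 44 (mod 105).
Check: 74 × 44 = 3256 ≡ 1 (mod 105)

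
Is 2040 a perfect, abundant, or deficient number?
abundant

Proper divisors of 2040: sum = 1 + 2 + 3 + 4 + 5 + 6 + 8 + 10 + ... + 408 + 510 + 680 + 1020 (31 divisors) = 4440
Since 4440 > 2040, 2040 is abundant.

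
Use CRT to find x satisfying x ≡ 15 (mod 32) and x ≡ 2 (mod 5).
47

Using Chinese Remainder Theorem:
M = 32 × 5 = 160
M1 = 5, M2 = 32
y1 = 5^(-1) mod 32 = 13
y2 = 32^(-1) mod 5 = 3
x = (15×5×13 + 2×32×3) mod 160 = 47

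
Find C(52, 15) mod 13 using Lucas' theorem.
0

Using Lucas' theorem:
Write n=52 and k=15 in base 13:
n in base 13: [4, 0]
k in base 13: [1, 2]
C(52,15) mod 13 = ∏ C(n_i, k_i) mod 13
Digit binomials (mod 13): C(4,1) = 4; C(0,2) = 0 (k_i > n_i)
Product: 4 × 0 = 0 ≡ 0 (mod 13)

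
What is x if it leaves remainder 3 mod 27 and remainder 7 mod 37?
192

Using Chinese Remainder Theorem:
M = 27 × 37 = 999
M1 = 37, M2 = 27
y1 = 37^(-1) mod 27 = 19
y2 = 27^(-1) mod 37 = 11
x = (3×37×19 + 7×27×11) mod 999 = 192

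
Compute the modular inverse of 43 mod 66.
43

gcd(43, 66) = 1, so the inverse exists.
Extended Euclidean algorithm on (66, 43):
66 = 1 × 43 + 23  ⟹  23 = (1)·66 + (-1)·43
43 = 1 × 23 + 20  ⟹  20 = (-1)·66 + (2)·43
23 = 1 × 20 + 3  ⟹  3 = (2)·66 + (-3)·43
20 = 6 × 3 + 2  ⟹  2 = (-13)·66 + (20)·43
3 = 1 × 2 + 1  ⟹  1 = (15)·66 + (-23)·43
So (-23)·43 ≡ 1 (mod 66), i.e. 43^(-1) ≡ -23 ≡ 43 (mod 66).
Check: 43 × 43 = 1849 ≡ 1 (mod 66)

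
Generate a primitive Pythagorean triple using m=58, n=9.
(3283, 1044, 3445)

Euclid's formula: a = m² - n², b = 2mn, c = m² + n²
m = 58, n = 9
a = 58² - 9² = 3364 - 81 = 3283
b = 2 × 58 × 9 = 1044
c = 58² + 9² = 3364 + 81 = 3445
Verification: 3283² + 1044² = 10778089 + 1089936 = 11868025 = 3445² ✓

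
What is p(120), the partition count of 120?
1844349560

p(n) counts ways to write n as a sum of positive integers (order ignored).
Euler's pentagonal recurrence: p(k) = p(k-1) + p(k-2) - p(k-5) - p(k-7) + p(k-12) + p(k-15) - ... (offsets j(3j∓1)/2, signs ++--, p(0)=1, p(<0)=0).
DP table for k = 0..119: p(0)=1, p(1)=1, p(2)=2, p(3)=3, p(4)=5, p(5)=7, p(6)=11, p(7)=15, p(8)=22, p(9)=30, p(10)=42, p(11)=56, p(12)=77, p(13)=101, p(14)=135, p(15)=176, p(16)=231, p(17)=297, p(18)=385, p(19)=490, p(20)=627, p(21)=792, p(22)=1002, p(23)=1255, p(24)=1575, p(25)=1958, p(26)=2436, p(27)=3010, p(28)=3718, p(29)=4565, p(30)=5604, p(31)=6842, p(32)=8349, p(33)=10143, p(34)=12310, p(35)=14883, p(36)=17977, p(37)=21637, p(38)=26015, p(39)=31185, p(40)=37338, p(41)=44583, p(42)=53174, p(43)=63261, p(44)=75175, p(45)=89134, p(46)=105558, p(47)=124754, p(48)=147273, p(49)=173525, p(50)=204226, p(51)=239943, p(52)=281589, p(53)=329931, p(54)=386155, p(55)=451276, p(56)=526823, p(57)=614154, p(58)=715220, p(59)=831820, p(60)=966467, p(61)=1121505, p(62)=1300156, p(63)=1505499, p(64)=1741630, p(65)=2012558, p(66)=2323520, p(67)=2679689, p(68)=3087735, p(69)=3554345, p(70)=4087968, p(71)=4697205, p(72)=5392783, p(73)=6185689, p(74)=7089500, p(75)=8118264, p(76)=9289091, p(77)=10619863, p(78)=12132164, p(79)=13848650, p(80)=15796476, p(81)=18004327, p(82)=20506255, p(83)=23338469, p(84)=26543660, p(85)=30167357, p(86)=34262962, p(87)=38887673, p(88)=44108109, p(89)=49995925, p(90)=56634173, p(91)=64112359, p(92)=72533807, p(93)=82010177, p(94)=92669720, p(95)=104651419, p(96)=118114304, p(97)=133230930, p(98)=150198136, p(99)=169229875, p(100)=190569292, p(101)=214481126, p(102)=241265379, p(103)=271248950, p(104)=304801365, p(105)=342325709, p(106)=384276336, p(107)=431149389, p(108)=483502844, p(109)=541946240, p(110)=607163746, p(111)=679903203, p(112)=761002156, p(113)=851376628, p(114)=952050665, p(115)=1064144451, p(116)=1188908248, p(117)=1327710076, p(118)=1482074143, p(119)=1653668665.
Final step: p(120) = p(119) + p(118) - p(115) - p(113) + p(108) + p(105) - p(98) - p(94) + p(85) + p(80) - p(69) - p(63) + p(50) + p(43) - p(28) - p(20) + p(3)
= 1653668665 + 1482074143 - 1064144451 - 851376628 + 483502844 + 342325709 - 150198136 - 92669720 + 30167357 + 15796476 - 3554345 - 1505499 + 204226 + 63261 - 3718 - 627 + 3
= 1844349560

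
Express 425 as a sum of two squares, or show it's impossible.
5² + 20² (a=5, b=20)

Factorization: 425 = 5^2 × 17
By Fermat: n is sum of two squares iff every prime p ≡ 3 (mod 4) appears to even power.
All primes ≡ 3 (mod 4) appear to even power.
Search a = 0, 1, 2, … for 425 - a² a perfect square: first hit at a = 5: 425 - 25 = 400 = 20².
425 = 5² + 20² = 25 + 400 ✓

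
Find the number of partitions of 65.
2012558

p(n) counts ways to write n as a sum of positive integers (order ignored).
Euler's pentagonal recurrence: p(k) = p(k-1) + p(k-2) - p(k-5) - p(k-7) + p(k-12) + p(k-15) - ... (offsets j(3j∓1)/2, signs ++--, p(0)=1, p(<0)=0).
DP table for k = 0..64: p(0)=1, p(1)=1, p(2)=2, p(3)=3, p(4)=5, p(5)=7, p(6)=11, p(7)=15, p(8)=22, p(9)=30, p(10)=42, p(11)=56, p(12)=77, p(13)=101, p(14)=135, p(15)=176, p(16)=231, p(17)=297, p(18)=385, p(19)=490, p(20)=627, p(21)=792, p(22)=1002, p(23)=1255, p(24)=1575, p(25)=1958, p(26)=2436, p(27)=3010, p(28)=3718, p(29)=4565, p(30)=5604, p(31)=6842, p(32)=8349, p(33)=10143, p(34)=12310, p(35)=14883, p(36)=17977, p(37)=21637, p(38)=26015, p(39)=31185, p(40)=37338, p(41)=44583, p(42)=53174, p(43)=63261, p(44)=75175, p(45)=89134, p(46)=105558, p(47)=124754, p(48)=147273, p(49)=173525, p(50)=204226, p(51)=239943, p(52)=281589, p(53)=329931, p(54)=386155, p(55)=451276, p(56)=526823, p(57)=614154, p(58)=715220, p(59)=831820, p(60)=966467, p(61)=1121505, p(62)=1300156, p(63)=1505499, p(64)=1741630.
Final step: p(65) = p(64) + p(63) - p(60) - p(58) + p(53) + p(50) - p(43) - p(39) + p(30) + p(25) - p(14) - p(8)
= 1741630 + 1505499 - 966467 - 715220 + 329931 + 204226 - 63261 - 31185 + 5604 + 1958 - 135 - 22
= 2012558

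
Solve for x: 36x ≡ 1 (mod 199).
94

gcd(36, 199) = 1, so the inverse exists.
Extended Euclidean algorithm on (199, 36):
199 = 5 × 36 + 19  ⟹  19 = (1)·199 + (-5)·36
36 = 1 × 19 + 17  ⟹  17 = (-1)·199 + (6)·36
19 = 1 × 17 + 2  ⟹  2 = (2)·199 + (-11)·36
17 = 8 × 2 + 1  ⟹  1 = (-17)·199 + (94)·36
So (94)·36 ≡ 1 (mod 199), i.e. 36^(-1) ≡ 94 (mod 199).
Check: 36 × 94 = 3384 ≡ 1 (mod 199)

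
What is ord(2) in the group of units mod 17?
8

17 is prime, so ord(2) divides φ(17) = 16.
Divisors of 16: 1, 2, 4, 8, 16.
Repeated squaring: 2^1 ≡ 2, 2^2 ≡ 4, 2^4 ≡ 16, 2^8 ≡ 1, 2^16 ≡ 1 (mod 17).
Test 2^d mod 17 for each divisor d in increasing order:
2^1 ≡ 2
2^2 ≡ 4
2^4 ≡ 16
2^8 ≡ 1  ← first divisor giving 1
The order is 8.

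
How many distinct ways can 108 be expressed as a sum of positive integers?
483502844

p(n) counts ways to write n as a sum of positive integers (order ignored).
Euler's pentagonal recurrence: p(k) = p(k-1) + p(k-2) - p(k-5) - p(k-7) + p(k-12) + p(k-15) - ... (offsets j(3j∓1)/2, signs ++--, p(0)=1, p(<0)=0).
DP table for k = 0..107: p(0)=1, p(1)=1, p(2)=2, p(3)=3, p(4)=5, p(5)=7, p(6)=11, p(7)=15, p(8)=22, p(9)=30, p(10)=42, p(11)=56, p(12)=77, p(13)=101, p(14)=135, p(15)=176, p(16)=231, p(17)=297, p(18)=385, p(19)=490, p(20)=627, p(21)=792, p(22)=1002, p(23)=1255, p(24)=1575, p(25)=1958, p(26)=2436, p(27)=3010, p(28)=3718, p(29)=4565, p(30)=5604, p(31)=6842, p(32)=8349, p(33)=10143, p(34)=12310, p(35)=14883, p(36)=17977, p(37)=21637, p(38)=26015, p(39)=31185, p(40)=37338, p(41)=44583, p(42)=53174, p(43)=63261, p(44)=75175, p(45)=89134, p(46)=105558, p(47)=124754, p(48)=147273, p(49)=173525, p(50)=204226, p(51)=239943, p(52)=281589, p(53)=329931, p(54)=386155, p(55)=451276, p(56)=526823, p(57)=614154, p(58)=715220, p(59)=831820, p(60)=966467, p(61)=1121505, p(62)=1300156, p(63)=1505499, p(64)=1741630, p(65)=2012558, p(66)=2323520, p(67)=2679689, p(68)=3087735, p(69)=3554345, p(70)=4087968, p(71)=4697205, p(72)=5392783, p(73)=6185689, p(74)=7089500, p(75)=8118264, p(76)=9289091, p(77)=10619863, p(78)=12132164, p(79)=13848650, p(80)=15796476, p(81)=18004327, p(82)=20506255, p(83)=23338469, p(84)=26543660, p(85)=30167357, p(86)=34262962, p(87)=38887673, p(88)=44108109, p(89)=49995925, p(90)=56634173, p(91)=64112359, p(92)=72533807, p(93)=82010177, p(94)=92669720, p(95)=104651419, p(96)=118114304, p(97)=133230930, p(98)=150198136, p(99)=169229875, p(100)=190569292, p(101)=214481126, p(102)=241265379, p(103)=271248950, p(104)=304801365, p(105)=342325709, p(106)=384276336, p(107)=431149389.
Final step: p(108) = p(107) + p(106) - p(103) - p(101) + p(96) + p(93) - p(86) - p(82) + p(73) + p(68) - p(57) - p(51) + p(38) + p(31) - p(16) - p(8)
= 431149389 + 384276336 - 271248950 - 214481126 + 118114304 + 82010177 - 34262962 - 20506255 + 6185689 + 3087735 - 614154 - 239943 + 26015 + 6842 - 231 - 22
= 483502844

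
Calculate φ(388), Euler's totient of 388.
192

388 = 2^2 × 97
φ(n) = n × ∏(1 - 1/p) for each prime p dividing n
φ(388) = 388 × (1 - 1/2) × (1 - 1/97) = 192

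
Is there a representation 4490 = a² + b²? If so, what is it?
1² + 67² (a=1, b=67)

Factorization: 4490 = 2 × 5 × 449
By Fermat: n is sum of two squares iff every prime p ≡ 3 (mod 4) appears to even power.
All primes ≡ 3 (mod 4) appear to even power.
Search a = 0, 1, 2, … for 4490 - a² a perfect square: first hit at a = 1: 4490 - 1 = 4489 = 67².
4490 = 1² + 67² = 1 + 4489 ✓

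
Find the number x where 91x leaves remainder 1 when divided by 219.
142

gcd(91, 219) = 1, so the inverse exists.
Extended Euclidean algorithm on (219, 91):
219 = 2 × 91 + 37  ⟹  37 = (1)·219 + (-2)·91
91 = 2 × 37 + 17  ⟹  17 = (-2)·219 + (5)·91
37 = 2 × 17 + 3  ⟹  3 = (5)·219 + (-12)·91
17 = 5 × 3 + 2  ⟹  2 = (-27)·219 + (65)·91
3 = 1 × 2 + 1  ⟹  1 = (32)·219 + (-77)·91
So (-77)·91 ≡ 1 (mod 219), i.e. 91^(-1) ≡ -77 ≡ 142 (mod 219).
Check: 91 × 142 = 12922 ≡ 1 (mod 219)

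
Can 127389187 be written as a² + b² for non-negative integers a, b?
Not possible

Factorization: 127389187 = 37 × 151^3
By Fermat: n is sum of two squares iff every prime p ≡ 3 (mod 4) appears to even power.
Prime(s) ≡ 3 (mod 4) with odd exponent: [(151, 3)]
Therefore 127389187 cannot be expressed as a² + b².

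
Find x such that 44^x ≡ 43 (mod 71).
6

Baby-step giant-step with step n = ⌈√71⌉ = 9.
Baby steps 44^j mod 71 (j:value) for j=0..8: 0:1, 1:44, 2:19, 3:55, 4:6, 5:51, 6:43, 7:46, 8:36.
h = 43 is already in the table at j=6, so x = 6.
Check: 44^6 ≡ 43 (mod 71).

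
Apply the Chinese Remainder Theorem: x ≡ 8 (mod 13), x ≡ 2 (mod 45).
47

Using Chinese Remainder Theorem:
M = 13 × 45 = 585
M1 = 45, M2 = 13
y1 = 45^(-1) mod 13 = 11
y2 = 13^(-1) mod 45 = 7
x = (8×45×11 + 2×13×7) mod 585 = 47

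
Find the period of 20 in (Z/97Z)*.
32

97 is prime, so ord(20) divides φ(97) = 96.
Divisors of 96: 1, 2, 3, 4, 6, 8, 12, 16, 24, 32, 48, 96.
Repeated squaring: 20^1 ≡ 20, 20^2 ≡ 12, 20^4 ≡ 47, 20^8 ≡ 75, 20^16 ≡ 96, 20^32 ≡ 1, 20^64 ≡ 1 (mod 97).
Test 20^d mod 97 for each divisor d in increasing order:
20^1 ≡ 20
20^2 ≡ 12
20^3 = 20^2·20^1 ≡ 46
20^4 ≡ 47
20^6 = 20^4·20^2 ≡ 79
20^8 ≡ 75
20^12 = 20^8·20^4 ≡ 33
20^16 ≡ 96
20^24 = 20^16·20^8 ≡ 22
20^32 ≡ 1  ← first divisor giving 1
The order is 32.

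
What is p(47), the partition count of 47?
124754

p(n) counts ways to write n as a sum of positive integers (order ignored).
Euler's pentagonal recurrence: p(k) = p(k-1) + p(k-2) - p(k-5) - p(k-7) + p(k-12) + p(k-15) - ... (offsets j(3j∓1)/2, signs ++--, p(0)=1, p(<0)=0).
DP table for k = 0..46: p(0)=1, p(1)=1, p(2)=2, p(3)=3, p(4)=5, p(5)=7, p(6)=11, p(7)=15, p(8)=22, p(9)=30, p(10)=42, p(11)=56, p(12)=77, p(13)=101, p(14)=135, p(15)=176, p(16)=231, p(17)=297, p(18)=385, p(19)=490, p(20)=627, p(21)=792, p(22)=1002, p(23)=1255, p(24)=1575, p(25)=1958, p(26)=2436, p(27)=3010, p(28)=3718, p(29)=4565, p(30)=5604, p(31)=6842, p(32)=8349, p(33)=10143, p(34)=12310, p(35)=14883, p(36)=17977, p(37)=21637, p(38)=26015, p(39)=31185, p(40)=37338, p(41)=44583, p(42)=53174, p(43)=63261, p(44)=75175, p(45)=89134, p(46)=105558.
Final step: p(47) = p(46) + p(45) - p(42) - p(40) + p(35) + p(32) - p(25) - p(21) + p(12) + p(7)
= 105558 + 89134 - 53174 - 37338 + 14883 + 8349 - 1958 - 792 + 77 + 15
= 124754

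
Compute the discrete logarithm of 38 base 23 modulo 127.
120

Baby-step giant-step with step n = ⌈√127⌉ = 12.
Baby steps 23^j mod 127 (j:value) for j=0..11: 0:1, 1:23, 2:21, 3:102, 4:60, 5:110, 6:117, 7:24, 8:44, 9:123, 10:35, 11:43.
Giant-step multiplier: 23^(-12) ≡ 23^(126-12) = 23^114 ≡ 47 (mod 127).
Giant steps γ_i = 38·47^i mod 127: γ_0=38, γ_1=8, γ_2=122, γ_3=19, γ_4=4, γ_5=61, γ_6=73, γ_7=2, γ_8=94, γ_9=100, γ_10=1 (in table at j=0).
x = i·n + j = 10·12 + 0 = 120.
Check: 23^120 ≡ 38 (mod 127).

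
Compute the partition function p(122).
2291320912

p(n) counts ways to write n as a sum of positive integers (order ignored).
Euler's pentagonal recurrence: p(k) = p(k-1) + p(k-2) - p(k-5) - p(k-7) + p(k-12) + p(k-15) - ... (offsets j(3j∓1)/2, signs ++--, p(0)=1, p(<0)=0).
DP table for k = 0..121: p(0)=1, p(1)=1, p(2)=2, p(3)=3, p(4)=5, p(5)=7, p(6)=11, p(7)=15, p(8)=22, p(9)=30, p(10)=42, p(11)=56, p(12)=77, p(13)=101, p(14)=135, p(15)=176, p(16)=231, p(17)=297, p(18)=385, p(19)=490, p(20)=627, p(21)=792, p(22)=1002, p(23)=1255, p(24)=1575, p(25)=1958, p(26)=2436, p(27)=3010, p(28)=3718, p(29)=4565, p(30)=5604, p(31)=6842, p(32)=8349, p(33)=10143, p(34)=12310, p(35)=14883, p(36)=17977, p(37)=21637, p(38)=26015, p(39)=31185, p(40)=37338, p(41)=44583, p(42)=53174, p(43)=63261, p(44)=75175, p(45)=89134, p(46)=105558, p(47)=124754, p(48)=147273, p(49)=173525, p(50)=204226, p(51)=239943, p(52)=281589, p(53)=329931, p(54)=386155, p(55)=451276, p(56)=526823, p(57)=614154, p(58)=715220, p(59)=831820, p(60)=966467, p(61)=1121505, p(62)=1300156, p(63)=1505499, p(64)=1741630, p(65)=2012558, p(66)=2323520, p(67)=2679689, p(68)=3087735, p(69)=3554345, p(70)=4087968, p(71)=4697205, p(72)=5392783, p(73)=6185689, p(74)=7089500, p(75)=8118264, p(76)=9289091, p(77)=10619863, p(78)=12132164, p(79)=13848650, p(80)=15796476, p(81)=18004327, p(82)=20506255, p(83)=23338469, p(84)=26543660, p(85)=30167357, p(86)=34262962, p(87)=38887673, p(88)=44108109, p(89)=49995925, p(90)=56634173, p(91)=64112359, p(92)=72533807, p(93)=82010177, p(94)=92669720, p(95)=104651419, p(96)=118114304, p(97)=133230930, p(98)=150198136, p(99)=169229875, p(100)=190569292, p(101)=214481126, p(102)=241265379, p(103)=271248950, p(104)=304801365, p(105)=342325709, p(106)=384276336, p(107)=431149389, p(108)=483502844, p(109)=541946240, p(110)=607163746, p(111)=679903203, p(112)=761002156, p(113)=851376628, p(114)=952050665, p(115)=1064144451, p(116)=1188908248, p(117)=1327710076, p(118)=1482074143, p(119)=1653668665, p(120)=1844349560, p(121)=2056148051.
Final step: p(122) = p(121) + p(120) - p(117) - p(115) + p(110) + p(107) - p(100) - p(96) + p(87) + p(82) - p(71) - p(65) + p(52) + p(45) - p(30) - p(22) + p(5)
= 2056148051 + 1844349560 - 1327710076 - 1064144451 + 607163746 + 431149389 - 190569292 - 118114304 + 38887673 + 20506255 - 4697205 - 2012558 + 281589 + 89134 - 5604 - 1002 + 7
= 2291320912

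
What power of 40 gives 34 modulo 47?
14

Baby-step giant-step with step n = ⌈√47⌉ = 7.
Baby steps 40^j mod 47 (j:value) for j=0..6: 0:1, 1:40, 2:2, 3:33, 4:4, 5:19, 6:8.
Giant-step multiplier: 40^(-7) ≡ 40^(46-7) = 40^39 ≡ 26 (mod 47).
Giant steps γ_i = 34·26^i mod 47: γ_0=34, γ_1=38, γ_2=1 (in table at j=0).
x = i·n + j = 2·7 + 0 = 14.
Check: 40^14 ≡ 34 (mod 47).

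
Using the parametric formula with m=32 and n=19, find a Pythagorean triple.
(663, 1216, 1385)

Euclid's formula: a = m² - n², b = 2mn, c = m² + n²
m = 32, n = 19
a = 32² - 19² = 1024 - 361 = 663
b = 2 × 32 × 19 = 1216
c = 32² + 19² = 1024 + 361 = 1385
Verification: 663² + 1216² = 439569 + 1478656 = 1918225 = 1385² ✓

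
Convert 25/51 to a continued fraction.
[0; 2, 25]

Euclidean algorithm steps:
25 = 0 × 51 + 25
51 = 2 × 25 + 1
25 = 25 × 1 + 0
Continued fraction: [0; 2, 25]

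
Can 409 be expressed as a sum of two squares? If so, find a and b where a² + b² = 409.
3² + 20² (a=3, b=20)

Factorization: 409 = 409
By Fermat: n is sum of two squares iff every prime p ≡ 3 (mod 4) appears to even power.
All primes ≡ 3 (mod 4) appear to even power.
Search a = 0, 1, 2, … for 409 - a² a perfect square: first hit at a = 3: 409 - 9 = 400 = 20².
409 = 3² + 20² = 9 + 400 ✓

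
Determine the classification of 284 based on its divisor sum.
deficient

Proper divisors of 284: sum = 1 + 2 + 4 + 71 + 142 = 220
Since 220 < 284, 284 is deficient.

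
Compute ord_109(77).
36

109 is prime, so ord(77) divides φ(109) = 108.
Divisors of 108: 1, 2, 3, 4, 6, 9, 12, 18, 27, 36, 54, 108.
Repeated squaring: 77^1 ≡ 77, 77^2 ≡ 43, 77^4 ≡ 105, 77^8 ≡ 16, 77^16 ≡ 38, 77^32 ≡ 27, 77^64 ≡ 75 (mod 109).
Test 77^d mod 109 for each divisor d in increasing order:
77^1 ≡ 77
77^2 ≡ 43
77^3 = 77^2·77^1 ≡ 41
77^4 ≡ 105
77^6 = 77^4·77^2 ≡ 46
77^9 = 77^8·77^1 ≡ 33
77^12 = 77^8·77^4 ≡ 45
77^18 = 77^16·77^2 ≡ 108
77^27 = 77^16·77^8·77^2·77^1 ≡ 76
77^36 = 77^32·77^4 ≡ 1  ← first divisor giving 1
The order is 36.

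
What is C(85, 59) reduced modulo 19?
11

Using Lucas' theorem:
Write n=85 and k=59 in base 19:
n in base 19: [4, 9]
k in base 19: [3, 2]
C(85,59) mod 19 = ∏ C(n_i, k_i) mod 19
Digit binomials (mod 19): C(4,3) = 4; C(9,2) = 36 ≡ 17
Product: 4 × 17 = 68 ≡ 11 (mod 19)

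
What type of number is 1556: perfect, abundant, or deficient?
deficient

Proper divisors of 1556: sum = 1 + 2 + 4 + 389 + 778 = 1174
Since 1174 < 1556, 1556 is deficient.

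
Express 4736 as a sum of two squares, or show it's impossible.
40² + 56² (a=40, b=56)

Factorization: 4736 = 2^7 × 37
By Fermat: n is sum of two squares iff every prime p ≡ 3 (mod 4) appears to even power.
All primes ≡ 3 (mod 4) appear to even power.
Search a = 0, 1, 2, … for 4736 - a² a perfect square: first hit at a = 40: 4736 - 1600 = 3136 = 56².
4736 = 40² + 56² = 1600 + 3136 ✓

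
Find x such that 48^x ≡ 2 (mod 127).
36

Baby-step giant-step with step n = ⌈√127⌉ = 12.
Baby steps 48^j mod 127 (j:value) for j=0..11: 0:1, 1:48, 2:18, 3:102, 4:70, 5:58, 6:117, 7:28, 8:74, 9:123, 10:62, 11:55.
Giant-step multiplier: 48^(-12) ≡ 48^(126-12) = 48^114 ≡ 47 (mod 127).
Giant steps γ_i = 2·47^i mod 127: γ_0=2, γ_1=94, γ_2=100, γ_3=1 (in table at j=0).
x = i·n + j = 3·12 + 0 = 36.
Check: 48^36 ≡ 2 (mod 127).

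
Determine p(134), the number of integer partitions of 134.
8149040695

p(n) counts ways to write n as a sum of positive integers (order ignored).
Euler's pentagonal recurrence: p(k) = p(k-1) + p(k-2) - p(k-5) - p(k-7) + p(k-12) + p(k-15) - ... (offsets j(3j∓1)/2, signs ++--, p(0)=1, p(<0)=0).
DP table for k = 0..133: p(0)=1, p(1)=1, p(2)=2, p(3)=3, p(4)=5, p(5)=7, p(6)=11, p(7)=15, p(8)=22, p(9)=30, p(10)=42, p(11)=56, p(12)=77, p(13)=101, p(14)=135, p(15)=176, p(16)=231, p(17)=297, p(18)=385, p(19)=490, p(20)=627, p(21)=792, p(22)=1002, p(23)=1255, p(24)=1575, p(25)=1958, p(26)=2436, p(27)=3010, p(28)=3718, p(29)=4565, p(30)=5604, p(31)=6842, p(32)=8349, p(33)=10143, p(34)=12310, p(35)=14883, p(36)=17977, p(37)=21637, p(38)=26015, p(39)=31185, p(40)=37338, p(41)=44583, p(42)=53174, p(43)=63261, p(44)=75175, p(45)=89134, p(46)=105558, p(47)=124754, p(48)=147273, p(49)=173525, p(50)=204226, p(51)=239943, p(52)=281589, p(53)=329931, p(54)=386155, p(55)=451276, p(56)=526823, p(57)=614154, p(58)=715220, p(59)=831820, p(60)=966467, p(61)=1121505, p(62)=1300156, p(63)=1505499, p(64)=1741630, p(65)=2012558, p(66)=2323520, p(67)=2679689, p(68)=3087735, p(69)=3554345, p(70)=4087968, p(71)=4697205, p(72)=5392783, p(73)=6185689, p(74)=7089500, p(75)=8118264, p(76)=9289091, p(77)=10619863, p(78)=12132164, p(79)=13848650, p(80)=15796476, p(81)=18004327, p(82)=20506255, p(83)=23338469, p(84)=26543660, p(85)=30167357, p(86)=34262962, p(87)=38887673, p(88)=44108109, p(89)=49995925, p(90)=56634173, p(91)=64112359, p(92)=72533807, p(93)=82010177, p(94)=92669720, p(95)=104651419, p(96)=118114304, p(97)=133230930, p(98)=150198136, p(99)=169229875, p(100)=190569292, p(101)=214481126, p(102)=241265379, p(103)=271248950, p(104)=304801365, p(105)=342325709, p(106)=384276336, p(107)=431149389, p(108)=483502844, p(109)=541946240, p(110)=607163746, p(111)=679903203, p(112)=761002156, p(113)=851376628, p(114)=952050665, p(115)=1064144451, p(116)=1188908248, p(117)=1327710076, p(118)=1482074143, p(119)=1653668665, p(120)=1844349560, p(121)=2056148051, p(122)=2291320912, p(123)=2552338241, p(124)=2841940500, p(125)=3163127352, p(126)=3519222692, p(127)=3913864295, p(128)=4351078600, p(129)=4835271870, p(130)=5371315400, p(131)=5964539504, p(132)=6620830889, p(133)=7346629512.
Final step: p(134) = p(133) + p(132) - p(129) - p(127) + p(122) + p(119) - p(112) - p(108) + p(99) + p(94) - p(83) - p(77) + p(64) + p(57) - p(42) - p(34) + p(17) + p(8)
= 7346629512 + 6620830889 - 4835271870 - 3913864295 + 2291320912 + 1653668665 - 761002156 - 483502844 + 169229875 + 92669720 - 23338469 - 10619863 + 1741630 + 614154 - 53174 - 12310 + 297 + 22
= 8149040695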